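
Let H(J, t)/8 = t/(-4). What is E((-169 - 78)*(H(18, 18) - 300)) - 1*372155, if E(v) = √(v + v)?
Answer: -372155 + 4*√10374 ≈ -3.7175e+5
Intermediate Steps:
H(J, t) = -2*t (H(J, t) = 8*(t/(-4)) = 8*(t*(-¼)) = 8*(-t/4) = -2*t)
E(v) = √2*√v (E(v) = √(2*v) = √2*√v)
E((-169 - 78)*(H(18, 18) - 300)) - 1*372155 = √2*√((-169 - 78)*(-2*18 - 300)) - 1*372155 = √2*√(-247*(-36 - 300)) - 372155 = √2*√(-247*(-336)) - 372155 = √2*√82992 - 372155 = √2*(4*√5187) - 372155 = 4*√10374 - 372155 = -372155 + 4*√10374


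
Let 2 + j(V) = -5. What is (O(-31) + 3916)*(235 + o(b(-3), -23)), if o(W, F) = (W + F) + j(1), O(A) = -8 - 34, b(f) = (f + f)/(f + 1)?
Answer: 805792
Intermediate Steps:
j(V) = -7 (j(V) = -2 - 5 = -7)
b(f) = 2*f/(1 + f) (b(f) = (2*f)/(1 + f) = 2*f/(1 + f))
O(A) = -42
o(W, F) = -7 + F + W (o(W, F) = (W + F) - 7 = (F + W) - 7 = -7 + F + W)
(O(-31) + 3916)*(235 + o(b(-3), -23)) = (-42 + 3916)*(235 + (-7 - 23 + 2*(-3)/(1 - 3))) = 3874*(235 + (-7 - 23 + 2*(-3)/(-2))) = 3874*(235 + (-7 - 23 + 2*(-3)*(-1/2))) = 3874*(235 + (-7 - 23 + 3)) = 3874*(235 - 27) = 3874*208 = 805792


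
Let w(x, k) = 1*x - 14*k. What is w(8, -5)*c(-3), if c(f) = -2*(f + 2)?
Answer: 156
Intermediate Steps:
w(x, k) = x - 14*k
c(f) = -4 - 2*f (c(f) = -2*(2 + f) = -4 - 2*f)
w(8, -5)*c(-3) = (8 - 14*(-5))*(-4 - 2*(-3)) = (8 + 70)*(-4 + 6) = 78*2 = 156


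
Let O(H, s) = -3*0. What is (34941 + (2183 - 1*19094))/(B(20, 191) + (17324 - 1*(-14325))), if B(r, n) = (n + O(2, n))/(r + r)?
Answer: 721200/1266151 ≈ 0.56960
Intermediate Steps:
O(H, s) = 0
B(r, n) = n/(2*r) (B(r, n) = (n + 0)/(r + r) = n/((2*r)) = n*(1/(2*r)) = n/(2*r))
(34941 + (2183 - 1*19094))/(B(20, 191) + (17324 - 1*(-14325))) = (34941 + (2183 - 1*19094))/((½)*191/20 + (17324 - 1*(-14325))) = (34941 + (2183 - 19094))/((½)*191*(1/20) + (17324 + 14325)) = (34941 - 16911)/(191/40 + 31649) = 18030/(1266151/40) = 18030*(40/1266151) = 721200/1266151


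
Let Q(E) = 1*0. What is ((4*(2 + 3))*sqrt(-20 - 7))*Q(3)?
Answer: 0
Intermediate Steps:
Q(E) = 0
((4*(2 + 3))*sqrt(-20 - 7))*Q(3) = ((4*(2 + 3))*sqrt(-20 - 7))*0 = ((4*5)*sqrt(-27))*0 = (20*(3*I*sqrt(3)))*0 = (60*I*sqrt(3))*0 = 0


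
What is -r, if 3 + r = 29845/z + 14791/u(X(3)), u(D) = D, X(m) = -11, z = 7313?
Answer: 108079617/80443 ≈ 1343.6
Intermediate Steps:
r = -108079617/80443 (r = -3 + (29845/7313 + 14791/(-11)) = -3 + (29845*(1/7313) + 14791*(-1/11)) = -3 + (29845/7313 - 14791/11) = -3 - 107838288/80443 = -108079617/80443 ≈ -1343.6)
-r = -1*(-108079617/80443) = 108079617/80443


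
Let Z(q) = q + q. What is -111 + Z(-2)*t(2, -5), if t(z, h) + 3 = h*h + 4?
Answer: -215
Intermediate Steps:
Z(q) = 2*q
t(z, h) = 1 + h² (t(z, h) = -3 + (h*h + 4) = -3 + (h² + 4) = -3 + (4 + h²) = 1 + h²)
-111 + Z(-2)*t(2, -5) = -111 + (2*(-2))*(1 + (-5)²) = -111 - 4*(1 + 25) = -111 - 4*26 = -111 - 104 = -215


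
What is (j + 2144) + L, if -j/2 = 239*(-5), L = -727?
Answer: 3807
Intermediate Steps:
j = 2390 (j = -478*(-5) = -2*(-1195) = 2390)
(j + 2144) + L = (2390 + 2144) - 727 = 4534 - 727 = 3807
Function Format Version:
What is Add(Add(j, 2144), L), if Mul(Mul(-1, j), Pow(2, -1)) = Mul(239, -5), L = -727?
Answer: 3807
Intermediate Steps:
j = 2390 (j = Mul(-2, Mul(239, -5)) = Mul(-2, -1195) = 2390)
Add(Add(j, 2144), L) = Add(Add(2390, 2144), -727) = Add(4534, -727) = 3807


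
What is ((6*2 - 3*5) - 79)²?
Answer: 6724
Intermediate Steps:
((6*2 - 3*5) - 79)² = ((12 - 15) - 79)² = (-3 - 79)² = (-82)² = 6724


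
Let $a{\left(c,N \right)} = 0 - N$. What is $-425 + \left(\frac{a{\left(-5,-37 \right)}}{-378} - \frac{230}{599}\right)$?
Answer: $- \frac{96338453}{226422} \approx -425.48$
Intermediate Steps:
$a{\left(c,N \right)} = - N$
$-425 + \left(\frac{a{\left(-5,-37 \right)}}{-378} - \frac{230}{599}\right) = -425 - \left(\frac{230}{599} - \frac{\left(-1\right) \left(-37\right)}{-378}\right) = -425 + \left(37 \left(- \frac{1}{378}\right) - \frac{230}{599}\right) = -425 - \frac{109103}{226422} = - \frac{96338453}{226422}$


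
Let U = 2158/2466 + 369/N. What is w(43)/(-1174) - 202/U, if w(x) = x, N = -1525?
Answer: -222983252257/698822326 ≈ -319.08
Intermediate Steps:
U = 1190498/1880325 (U = 2158/2466 + 369/(-1525) = 2158*(1/2466) + 369*(-1/1525) = 1079/1233 - 369/1525 = 1190498/1880325 ≈ 0.63313)
w(43)/(-1174) - 202/U = 43/(-1174) - 202/1190498/1880325 = 43*(-1/1174) - 202*1880325/1190498 = -43/1174 - 189912825/595249 = -222983252257/698822326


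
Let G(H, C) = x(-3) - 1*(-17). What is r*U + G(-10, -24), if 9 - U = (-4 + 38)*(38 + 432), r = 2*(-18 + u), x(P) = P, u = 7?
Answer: 351376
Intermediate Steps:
G(H, C) = 14 (G(H, C) = -3 - 1*(-17) = -3 + 17 = 14)
r = -22 (r = 2*(-18 + 7) = 2*(-11) = -22)
U = -15971 (U = 9 - (-4 + 38)*(38 + 432) = 9 - 34*470 = 9 - 1*15980 = 9 - 15980 = -15971)
r*U + G(-10, -24) = -22*(-15971) + 14 = 351362 + 14 = 351376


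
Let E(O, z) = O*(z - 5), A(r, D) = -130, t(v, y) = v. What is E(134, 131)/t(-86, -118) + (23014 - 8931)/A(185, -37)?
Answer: -1703029/5590 ≈ -304.66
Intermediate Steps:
E(O, z) = O*(-5 + z)
E(134, 131)/t(-86, -118) + (23014 - 8931)/A(185, -37) = (134*(-5 + 131))/(-86) + (23014 - 8931)/(-130) = (134*126)*(-1/86) + 14083*(-1/130) = 16884*(-1/86) - 14083/130 = -8442/43 - 14083/130 = -1703029/5590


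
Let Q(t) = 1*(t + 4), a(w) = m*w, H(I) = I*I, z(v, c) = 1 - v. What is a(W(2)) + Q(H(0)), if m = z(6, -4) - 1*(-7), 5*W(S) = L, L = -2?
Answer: 16/5 ≈ 3.2000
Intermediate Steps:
W(S) = -2/5 (W(S) = (1/5)*(-2) = -2/5)
H(I) = I**2
m = 2 (m = (1 - 1*6) - 1*(-7) = (1 - 6) + 7 = -5 + 7 = 2)
a(w) = 2*w
Q(t) = 4 + t (Q(t) = 1*(4 + t) = 4 + t)
a(W(2)) + Q(H(0)) = 2*(-2/5) + (4 + 0**2) = -4/5 + (4 + 0) = -4/5 + 4 = 16/5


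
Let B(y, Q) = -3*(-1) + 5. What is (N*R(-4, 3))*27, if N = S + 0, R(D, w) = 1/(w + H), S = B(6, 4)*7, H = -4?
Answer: -1512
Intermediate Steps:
B(y, Q) = 8 (B(y, Q) = 3 + 5 = 8)
S = 56 (S = 8*7 = 56)
R(D, w) = 1/(-4 + w) (R(D, w) = 1/(w - 4) = 1/(-4 + w))
N = 56 (N = 56 + 0 = 56)
(N*R(-4, 3))*27 = (56/(-4 + 3))*27 = (56/(-1))*27 = (56*(-1))*27 = -56*27 = -1512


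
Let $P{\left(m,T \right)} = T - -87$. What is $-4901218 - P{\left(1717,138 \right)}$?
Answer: $-4901443$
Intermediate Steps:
$P{\left(m,T \right)} = 87 + T$ ($P{\left(m,T \right)} = T + 87 = 87 + T$)
$-4901218 - P{\left(1717,138 \right)} = -4901218 - \left(87 + 138\right) = -4901218 - 225 = -4901443$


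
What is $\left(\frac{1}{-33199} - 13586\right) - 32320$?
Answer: $- \frac{1524033295}{33199} \approx -45906.0$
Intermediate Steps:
$\left(\frac{1}{-33199} - 13586\right) - 32320 = \left(- \frac{1}{33199} - 13586\right) - 32320 = - \frac{451041615}{33199} - 32320 = - \frac{1524033295}{33199}$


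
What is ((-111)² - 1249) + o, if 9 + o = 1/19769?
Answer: 218704448/19769 ≈ 11063.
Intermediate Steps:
o = -177920/19769 (o = -9 + 1/19769 = -177920/19769 ≈ -9.0000)
((-111)² - 1249) + o = ((-111)² - 1249) - 177920/19769 = (12321 - 1249) - 177920/19769 = 11072 - 177920/19769 = 218704448/19769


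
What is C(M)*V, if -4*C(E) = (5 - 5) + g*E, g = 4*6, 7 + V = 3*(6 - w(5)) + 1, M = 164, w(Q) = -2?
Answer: -17712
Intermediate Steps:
V = 18 (V = -7 + (3*(6 - 1*(-2)) + 1) = -7 + (3*(6 + 2) + 1) = -7 + (3*8 + 1) = -7 + (24 + 1) = -7 + 25 = 18)
g = 24
C(E) = -6*E (C(E) = -((5 - 5) + 24*E)/4 = -(0 + 24*E)/4 = -6*E)
C(M)*V = -6*164*18 = -984*18 = -17712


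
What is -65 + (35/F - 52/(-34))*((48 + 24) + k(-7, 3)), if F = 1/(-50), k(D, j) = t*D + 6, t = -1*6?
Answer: -3567985/17 ≈ -2.0988e+5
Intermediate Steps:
t = -6
k(D, j) = 6 - 6*D (k(D, j) = -6*D + 6 = 6 - 6*D)
F = -1/50 ≈ -0.020000
-65 + (35/F - 52/(-34))*((48 + 24) + k(-7, 3)) = -65 + (35/(-1/50) - 52/(-34))*((48 + 24) + (6 - 6*(-7))) = -65 + (35*(-50) - 52*(-1/34))*(72 + (6 + 42)) = -65 + (-1750 + 26/17)*(72 + 48) = -65 - 29724/17*120 = -65 - 3566880/17 = -3567985/17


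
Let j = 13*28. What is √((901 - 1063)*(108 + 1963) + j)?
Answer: I*√335138 ≈ 578.91*I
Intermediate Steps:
j = 364
√((901 - 1063)*(108 + 1963) + j) = √((901 - 1063)*(108 + 1963) + 364) = √(-162*2071 + 364) = √(-335502 + 364) = √(-335138) = I*√335138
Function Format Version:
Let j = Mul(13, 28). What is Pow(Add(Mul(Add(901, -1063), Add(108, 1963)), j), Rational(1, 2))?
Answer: Mul(I, Pow(335138, Rational(1, 2))) ≈ Mul(578.91, I)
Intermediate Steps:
j = 364
Pow(Add(Mul(Add(901, -1063), Add(108, 1963)), j), Rational(1, 2)) = Pow(Add(Mul(Add(901, -1063), Add(108, 1963)), 364), Rational(1, 2)) = Pow(Add(Mul(-162, 2071), 364), Rational(1, 2)) = Pow(Add(-335502, 364), Rational(1, 2)) = Pow(-335138, Rational(1, 2)) = Mul(I, Pow(335138, Rational(1, 2)))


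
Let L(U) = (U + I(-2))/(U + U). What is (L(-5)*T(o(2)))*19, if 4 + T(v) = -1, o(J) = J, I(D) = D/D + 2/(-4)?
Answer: -171/4 ≈ -42.750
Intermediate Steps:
I(D) = 1/2 (I(D) = 1 + 2*(-1/4) = 1 - 1/2 = 1/2)
T(v) = -5 (T(v) = -4 - 1 = -5)
L(U) = (1/2 + U)/(2*U) (L(U) = (U + 1/2)/(U + U) = (1/2 + U)/((2*U)) = (1/2 + U)*(1/(2*U)) = (1/2 + U)/(2*U))
(L(-5)*T(o(2)))*19 = (((1/4)*(1 + 2*(-5))/(-5))*(-5))*19 = (((1/4)*(-1/5)*(1 - 10))*(-5))*19 = (((1/4)*(-1/5)*(-9))*(-5))*19 = ((9/20)*(-5))*19 = -9/4*19 = -171/4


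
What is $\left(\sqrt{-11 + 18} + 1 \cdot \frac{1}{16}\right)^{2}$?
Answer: $\frac{1793}{256} + \frac{\sqrt{7}}{8} \approx 7.3346$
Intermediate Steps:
$\left(\sqrt{-11 + 18} + 1 \cdot \frac{1}{16}\right)^{2} = \left(\sqrt{7} + 1 \cdot \frac{1}{16}\right)^{2} = \left(\sqrt{7} + \frac{1}{16}\right)^{2} = \left(\frac{1}{16} + \sqrt{7}\right)^{2}$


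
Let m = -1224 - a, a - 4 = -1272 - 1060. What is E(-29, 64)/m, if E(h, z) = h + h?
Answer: -29/552 ≈ -0.052536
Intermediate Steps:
E(h, z) = 2*h
a = -2328 (a = 4 + (-1272 - 1060) = 4 - 2332 = -2328)
m = 1104 (m = -1224 - 1*(-2328) = -1224 + 2328 = 1104)
E(-29, 64)/m = (2*(-29))/1104 = -58*1/1104 = -29/552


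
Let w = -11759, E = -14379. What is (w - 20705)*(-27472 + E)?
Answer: 1358650864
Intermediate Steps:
(w - 20705)*(-27472 + E) = (-11759 - 20705)*(-27472 - 14379) = -32464*(-41851) = 1358650864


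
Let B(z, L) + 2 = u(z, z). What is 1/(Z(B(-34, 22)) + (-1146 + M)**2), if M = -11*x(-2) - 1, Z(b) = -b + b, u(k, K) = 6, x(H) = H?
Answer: 1/1265625 ≈ 7.9012e-7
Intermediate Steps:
B(z, L) = 4 (B(z, L) = -2 + 6 = 4)
Z(b) = 0
M = 21 (M = -11*(-2) - 1 = 22 - 1 = 21)
1/(Z(B(-34, 22)) + (-1146 + M)**2) = 1/(0 + (-1146 + 21)**2) = 1/(0 + (-1125)**2) = 1/(0 + 1265625) = 1/1265625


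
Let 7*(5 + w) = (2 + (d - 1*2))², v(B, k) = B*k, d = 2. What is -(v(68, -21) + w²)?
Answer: 69011/49 ≈ 1408.4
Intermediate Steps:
w = -31/7 (w = -5 + (2 + (2 - 1*2))²/7 = -5 + (2 + (2 - 2))²/7 = -5 + (2 + 0)²/7 = -5 + (⅐)*2² = -5 + (⅐)*4 = -5 + 4/7 = -31/7 ≈ -4.4286)
-(v(68, -21) + w²) = -(68*(-21) + (-31/7)²) = -(-1428 + 961/49) = -1*(-69011/49) = 69011/49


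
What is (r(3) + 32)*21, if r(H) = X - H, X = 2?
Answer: 651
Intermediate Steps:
r(H) = 2 - H
(r(3) + 32)*21 = ((2 - 1*3) + 32)*21 = ((2 - 3) + 32)*21 = (-1 + 32)*21 = 31*21 = 651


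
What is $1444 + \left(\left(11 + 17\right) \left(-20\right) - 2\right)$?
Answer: $882$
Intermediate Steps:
$1444 + \left(\left(11 + 17\right) \left(-20\right) - 2\right) = 1444 + \left(28 \left(-20\right) - 2\right) = 1444 - 562 = 882$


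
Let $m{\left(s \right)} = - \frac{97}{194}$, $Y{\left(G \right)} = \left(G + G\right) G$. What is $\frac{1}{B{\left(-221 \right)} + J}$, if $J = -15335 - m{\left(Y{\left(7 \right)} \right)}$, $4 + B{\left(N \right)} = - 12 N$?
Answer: $- \frac{2}{25373} \approx -7.8824 \cdot 10^{-5}$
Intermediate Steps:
$B{\left(N \right)} = -4 - 12 N$
$Y{\left(G \right)} = 2 G^{2}$ ($Y{\left(G \right)} = 2 G G = 2 G^{2}$)
$m{\left(s \right)} = - \frac{1}{2}$ ($m{\left(s \right)} = \left(-97\right) \frac{1}{194} = - \frac{1}{2}$)
$J = - \frac{30669}{2}$ ($J = -15335 - - \frac{1}{2} = -15335 + \frac{1}{2} = - \frac{30669}{2} \approx -15335.0$)
$\frac{1}{B{\left(-221 \right)} + J} = \frac{1}{\left(-4 - -2652\right) - \frac{30669}{2}} = \frac{1}{\left(-4 + 2652\right) - \frac{30669}{2}} = \frac{1}{2648 - \frac{30669}{2}} = \frac{1}{- \frac{25373}{2}} = - \frac{2}{25373}$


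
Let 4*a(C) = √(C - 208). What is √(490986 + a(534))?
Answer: √(1963944 + √326)/2 ≈ 700.71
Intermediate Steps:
a(C) = √(-208 + C)/4 (a(C) = √(C - 208)/4 = √(-208 + C)/4)
√(490986 + a(534)) = √(490986 + √(-208 + 534)/4) = √(490986 + √326/4)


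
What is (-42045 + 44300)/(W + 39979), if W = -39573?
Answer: 2255/406 ≈ 5.5542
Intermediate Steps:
(-42045 + 44300)/(W + 39979) = (-42045 + 44300)/(-39573 + 39979) = 2255/406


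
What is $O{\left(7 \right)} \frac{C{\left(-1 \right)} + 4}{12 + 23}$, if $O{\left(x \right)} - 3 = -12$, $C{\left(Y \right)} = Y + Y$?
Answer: $- \frac{18}{35} \approx -0.51429$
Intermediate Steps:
$C{\left(Y \right)} = 2 Y$
$O{\left(x \right)} = -9$ ($O{\left(x \right)} = 3 - 12 = -9$)
$O{\left(7 \right)} \frac{C{\left(-1 \right)} + 4}{12 + 23} = - 9 \frac{2 \left(-1\right) + 4}{12 + 23} = - 9 \frac{-2 + 4}{35} = - 9 \cdot 2 \cdot \frac{1}{35} = \left(-9\right) \frac{2}{35} = - \frac{18}{35}$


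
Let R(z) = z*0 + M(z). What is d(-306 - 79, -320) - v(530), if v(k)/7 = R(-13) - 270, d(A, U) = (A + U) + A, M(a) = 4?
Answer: 772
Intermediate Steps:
d(A, U) = U + 2*A
R(z) = 4 (R(z) = z*0 + 4 = 0 + 4 = 4)
v(k) = -1862 (v(k) = 7*(4 - 270) = 7*(-266) = -1862)
d(-306 - 79, -320) - v(530) = (-320 + 2*(-306 - 79)) - 1*(-1862) = (-320 + 2*(-385)) + 1862 = (-320 - 770) + 1862 = -1090 + 1862 = 772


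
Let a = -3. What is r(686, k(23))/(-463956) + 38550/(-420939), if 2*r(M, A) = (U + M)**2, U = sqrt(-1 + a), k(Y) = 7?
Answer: -3248076854/5424921519 - 343*I/115989 ≈ -0.59873 - 0.0029572*I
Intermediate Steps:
U = 2*I (U = sqrt(-1 - 3) = sqrt(-4) = 2*I ≈ 2.0*I)
r(M, A) = (M + 2*I)**2/2 (r(M, A) = (2*I + M)**2/2 = (M + 2*I)**2/2)
r(686, k(23))/(-463956) + 38550/(-420939) = ((686 + 2*I)**2/2)/(-463956) + 38550/(-420939) = ((686 + 2*I)**2/2)*(-1/463956) + 38550*(-1/420939) = -(686 + 2*I)**2/927912 - 12850/140313 = -12850/140313 - (686 + 2*I)**2/927912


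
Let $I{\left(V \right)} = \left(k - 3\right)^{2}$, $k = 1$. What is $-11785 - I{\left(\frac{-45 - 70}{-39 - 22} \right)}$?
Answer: $-11789$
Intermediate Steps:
$I{\left(V \right)} = 4$ ($I{\left(V \right)} = \left(1 - 3\right)^{2} = \left(-2\right)^{2} = 4$)
$-11785 - I{\left(\frac{-45 - 70}{-39 - 22} \right)} = -11785 - 4 = -11789$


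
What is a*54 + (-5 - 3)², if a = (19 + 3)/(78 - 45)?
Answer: 100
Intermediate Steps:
a = ⅔ (a = 22/33 = 22*(1/33) = ⅔ ≈ 0.66667)
a*54 + (-5 - 3)² = (⅔)*54 + (-5 - 3)² = 36 + (-8)² = 36 + 64 = 100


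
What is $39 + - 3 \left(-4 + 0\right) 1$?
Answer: $51$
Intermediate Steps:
$39 + - 3 \left(-4 + 0\right) 1 = 39 + \left(-3\right) \left(-4\right) 1 = 39 + 12 \cdot 1 = 39 + 12 = 51$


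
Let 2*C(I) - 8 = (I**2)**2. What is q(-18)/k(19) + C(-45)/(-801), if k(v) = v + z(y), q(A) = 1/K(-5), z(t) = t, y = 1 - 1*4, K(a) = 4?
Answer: -131219455/51264 ≈ -2559.7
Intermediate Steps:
y = -3 (y = 1 - 4 = -3)
q(A) = 1/4
k(v) = -3 + v (k(v) = v - 3 = -3 + v)
C(I) = 4 + I**4/2 (C(I) = 4 + (I**2)**2/2 = 4 + I**4/2)
q(-18)/k(19) + C(-45)/(-801) = 1/(4*(-3 + 19)) + (4 + (1/2)*(-45)**4)/(-801) = (1/4)/16 + (4 + (1/2)*4100625)*(-1/801) = (1/4)*(1/16) + (4 + 4100625/2)*(-1/801) = 1/64 + (4100633/2)*(-1/801) = 1/64 - 4100633/1602 = -131219455/51264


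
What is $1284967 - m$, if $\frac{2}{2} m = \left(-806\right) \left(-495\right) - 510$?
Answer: $886507$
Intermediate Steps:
$m = 398460$ ($m = \left(-806\right) \left(-495\right) - 510 = 398970 - 510 = 398460$)
$1284967 - m = 1284967 - 398460 = 886507$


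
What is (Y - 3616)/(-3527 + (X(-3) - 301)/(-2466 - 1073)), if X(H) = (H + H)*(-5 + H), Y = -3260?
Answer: 2027847/1040150 ≈ 1.9496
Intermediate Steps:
X(H) = 2*H*(-5 + H) (X(H) = (2*H)*(-5 + H) = 2*H*(-5 + H))
(Y - 3616)/(-3527 + (X(-3) - 301)/(-2466 - 1073)) = (-3260 - 3616)/(-3527 + (2*(-3)*(-5 - 3) - 301)/(-2466 - 1073)) = -6876/(-3527 + (2*(-3)*(-8) - 301)/(-3539)) = -6876/(-3527 + (48 - 301)*(-1/3539)) = -6876/(-3527 - 253*(-1/3539)) = -6876/(-3527 + 253/3539) = -6876/(-12481800/3539) = -6876*(-3539/12481800) = 2027847/1040150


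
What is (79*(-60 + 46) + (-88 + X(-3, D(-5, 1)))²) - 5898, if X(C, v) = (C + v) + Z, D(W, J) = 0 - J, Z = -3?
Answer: 2021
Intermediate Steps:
D(W, J) = -J
X(C, v) = -3 + C + v (X(C, v) = (C + v) - 3 = -3 + C + v)
(79*(-60 + 46) + (-88 + X(-3, D(-5, 1)))²) - 5898 = (79*(-60 + 46) + (-88 + (-3 - 3 - 1*1))²) - 5898 = (79*(-14) + (-88 + (-3 - 3 - 1))²) - 5898 = (-1106 + (-88 - 7)²) - 5898 = (-1106 + (-95)²) - 5898 = (-1106 + 9025) - 5898 = 7919 - 5898 = 2021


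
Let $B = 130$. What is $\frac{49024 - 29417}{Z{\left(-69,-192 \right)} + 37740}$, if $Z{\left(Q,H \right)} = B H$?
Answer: $\frac{19607}{12780} \approx 1.5342$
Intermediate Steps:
$Z{\left(Q,H \right)} = 130 H$
$\frac{49024 - 29417}{Z{\left(-69,-192 \right)} + 37740} = \frac{49024 - 29417}{130 \left(-192\right) + 37740} = \frac{19607}{-24960 + 37740} = \frac{19607}{12780}$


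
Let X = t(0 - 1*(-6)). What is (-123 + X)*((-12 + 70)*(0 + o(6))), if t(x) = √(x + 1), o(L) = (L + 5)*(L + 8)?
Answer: -1098636 + 8932*√7 ≈ -1.0750e+6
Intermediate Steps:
o(L) = (5 + L)*(8 + L)
t(x) = √(1 + x)
X = √7 (X = √(1 + (0 - 1*(-6))) = √(1 + (0 + 6)) = √(1 + 6) = √7 ≈ 2.6458)
(-123 + X)*((-12 + 70)*(0 + o(6))) = (-123 + √7)*((-12 + 70)*(0 + (40 + 6² + 13*6))) = (-123 + √7)*(58*(0 + (40 + 36 + 78))) = (-123 + √7)*(58*(0 + 154)) = (-123 + √7)*(58*154) = (-123 + √7)*8932 = -1098636 + 8932*√7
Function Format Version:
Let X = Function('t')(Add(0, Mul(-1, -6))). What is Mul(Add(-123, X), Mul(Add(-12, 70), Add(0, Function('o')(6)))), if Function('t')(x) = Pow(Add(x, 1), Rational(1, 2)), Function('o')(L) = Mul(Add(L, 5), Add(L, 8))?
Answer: Add(-1098636, Mul(8932, Pow(7, Rational(1, 2)))) ≈ -1.0750e+6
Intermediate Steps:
Function('o')(L) = Mul(Add(5, L), Add(8, L))
Function('t')(x) = Pow(Add(1, x), Rational(1, 2))
X = Pow(7, Rational(1, 2)) (X = Pow(Add(1, Add(0, Mul(-1, -6))), Rational(1, 2)) = Pow(Add(1, Add(0, 6)), Rational(1, 2)) = Pow(Add(1, 6), Rational(1, 2)) = Pow(7, Rational(1, 2)) ≈ 2.6458)
Mul(Add(-123, X), Mul(Add(-12, 70), Add(0, Function('o')(6)))) = Mul(Add(-123, Pow(7, Rational(1, 2))), Mul(Add(-12, 70), Add(0, Add(40, Pow(6, 2), Mul(13, 6))))) = Mul(Add(-123, Pow(7, Rational(1, 2))), Mul(58, Add(0, Add(40, 36, 78)))) = Mul(Add(-123, Pow(7, Rational(1, 2))), Mul(58, Add(0, 154))) = Mul(Add(-123, Pow(7, Rational(1, 2))), Mul(58, 154)) = Mul(Add(-123, Pow(7, Rational(1, 2))), 8932) = Add(-1098636, Mul(8932, Pow(7, Rational(1, 2))))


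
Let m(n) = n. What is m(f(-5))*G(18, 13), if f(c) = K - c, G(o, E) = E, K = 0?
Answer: 65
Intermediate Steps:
f(c) = -c (f(c) = 0 - c = -c)
m(f(-5))*G(18, 13) = -1*(-5)*13 = 5*13 = 65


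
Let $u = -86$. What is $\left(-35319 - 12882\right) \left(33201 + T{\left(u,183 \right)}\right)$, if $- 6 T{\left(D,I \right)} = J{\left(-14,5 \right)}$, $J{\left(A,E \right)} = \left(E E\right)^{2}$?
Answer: $- \frac{3190600927}{2} \approx -1.5953 \cdot 10^{9}$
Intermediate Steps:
$J{\left(A,E \right)} = E^{4}$ ($J{\left(A,E \right)} = \left(E^{2}\right)^{2} = E^{4}$)
$T{\left(D,I \right)} = - \frac{625}{6}$ ($T{\left(D,I \right)} = - \frac{5^{4}}{6} = \left(- \frac{1}{6}\right) 625 = - \frac{625}{6}$)
$\left(-35319 - 12882\right) \left(33201 + T{\left(u,183 \right)}\right) = \left(-35319 - 12882\right) \left(33201 - \frac{625}{6}\right) = \left(-48201\right) \frac{198581}{6} = - \frac{3190600927}{2}$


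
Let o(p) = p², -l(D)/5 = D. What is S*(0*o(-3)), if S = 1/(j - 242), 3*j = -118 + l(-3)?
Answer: 0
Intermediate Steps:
l(D) = -5*D
j = -103/3 (j = (-118 - 5*(-3))/3 = (-118 + 15)/3 = (⅓)*(-103) = -103/3 ≈ -34.333)
S = -3/829 (S = 1/(-103/3 - 242) = 1/(-829/3) = -3/829 ≈ -0.0036188)
S*(0*o(-3)) = -0*(-3)² = -0*9 = -3/829*0 = 0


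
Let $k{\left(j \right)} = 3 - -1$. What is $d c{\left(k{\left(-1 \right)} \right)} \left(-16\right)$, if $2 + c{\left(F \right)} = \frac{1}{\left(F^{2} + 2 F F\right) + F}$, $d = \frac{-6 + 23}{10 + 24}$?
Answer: $\frac{206}{13} \approx 15.846$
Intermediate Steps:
$d = \frac{1}{2}$ ($d = \frac{17}{34} = 17 \cdot \frac{1}{34} = \frac{1}{2} \approx 0.5$)
$k{\left(j \right)} = 4$ ($k{\left(j \right)} = 3 + 1 = 4$)
$c{\left(F \right)} = -2 + \frac{1}{F + 3 F^{2}}$ ($c{\left(F \right)} = -2 + \frac{1}{\left(F^{2} + 2 F F\right) + F} = -2 + \frac{1}{\left(F^{2} + 2 F^{2}\right) + F} = -2 + \frac{1}{3 F^{2} + F} = -2 + \frac{1}{F + 3 F^{2}}$)
$d c{\left(k{\left(-1 \right)} \right)} \left(-16\right) = \frac{\frac{1}{4} \frac{1}{1 + 3 \cdot 4} \left(1 - 6 \cdot 4^{2} - 8\right)}{2} \left(-16\right) = \frac{\frac{1}{4} \frac{1}{1 + 12} \left(1 - 96 - 8\right)}{2} \left(-16\right) = \frac{\frac{1}{4} \cdot \frac{1}{13} \left(1 - 96 - 8\right)}{2} \left(-16\right) = \frac{\frac{1}{4} \cdot \frac{1}{13} \left(-103\right)}{2} \left(-16\right) = \frac{1}{2} \left(- \frac{103}{52}\right) \left(-16\right) = \left(- \frac{103}{104}\right) \left(-16\right) = \frac{206}{13}$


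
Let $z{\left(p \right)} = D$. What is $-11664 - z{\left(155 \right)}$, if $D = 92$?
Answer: $-11756$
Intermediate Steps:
$z{\left(p \right)} = 92$
$-11664 - z{\left(155 \right)} = -11664 - 92 = -11756$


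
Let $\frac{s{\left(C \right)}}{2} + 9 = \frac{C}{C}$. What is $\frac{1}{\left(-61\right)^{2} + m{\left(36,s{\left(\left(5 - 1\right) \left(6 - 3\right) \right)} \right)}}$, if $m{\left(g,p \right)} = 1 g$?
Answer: $\frac{1}{3757} \approx 0.00026617$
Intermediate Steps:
$s{\left(C \right)} = -16$ ($s{\left(C \right)} = -18 + 2 \frac{C}{C} = -18 + 2 \cdot 1 = -18 + 2 = -16$)
$m{\left(g,p \right)} = g$
$\frac{1}{\left(-61\right)^{2} + m{\left(36,s{\left(\left(5 - 1\right) \left(6 - 3\right) \right)} \right)}} = \frac{1}{\left(-61\right)^{2} + 36} = \frac{1}{3721 + 36} = \frac{1}{3757}$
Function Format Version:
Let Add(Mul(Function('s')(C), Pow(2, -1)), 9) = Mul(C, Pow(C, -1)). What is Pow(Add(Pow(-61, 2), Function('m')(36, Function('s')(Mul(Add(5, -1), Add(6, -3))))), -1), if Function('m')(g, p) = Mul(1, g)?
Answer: Rational(1, 3757) ≈ 0.00026617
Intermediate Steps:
Function('s')(C) = -16 (Function('s')(C) = Add(-18, Mul(2, Mul(C, Pow(C, -1)))) = Add(-18, Mul(2, 1)) = Add(-18, 2) = -16)
Function('m')(g, p) = g
Pow(Add(Pow(-61, 2), Function('m')(36, Function('s')(Mul(Add(5, -1), Add(6, -3))))), -1) = Pow(Add(Pow(-61, 2), 36), -1) = Pow(Add(3721, 36), -1) = Pow(3757, -1) = Rational(1, 3757)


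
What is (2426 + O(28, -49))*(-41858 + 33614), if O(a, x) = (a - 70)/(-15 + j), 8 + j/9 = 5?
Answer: -20008188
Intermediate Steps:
j = -27 (j = -72 + 9*5 = -72 + 45 = -27)
O(a, x) = 5/3 - a/42 (O(a, x) = (a - 70)/(-15 - 27) = (-70 + a)/(-42) = (-70 + a)*(-1/42) = 5/3 - a/42)
(2426 + O(28, -49))*(-41858 + 33614) = (2426 + (5/3 - 1/42*28))*(-41858 + 33614) = (2426 + (5/3 - ⅔))*(-8244) = (2426 + 1)*(-8244) = 2427*(-8244) = -20008188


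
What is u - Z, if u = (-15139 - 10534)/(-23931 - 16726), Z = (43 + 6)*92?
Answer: -183256083/40657 ≈ -4507.4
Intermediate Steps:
Z = 4508 (Z = 49*92 = 4508)
u = 25673/40657 (u = -25673/(-40657) = -25673*(-1/40657) = 25673/40657 ≈ 0.63145)
u - Z = 25673/40657 - 1*4508 = 25673/40657 - 4508 = -183256083/40657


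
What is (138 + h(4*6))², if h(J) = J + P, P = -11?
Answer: 22801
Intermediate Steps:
h(J) = -11 + J (h(J) = J - 11 = -11 + J)
(138 + h(4*6))² = (138 + (-11 + 4*6))² = (138 + (-11 + 24))² = (138 + 13)² = 151² = 22801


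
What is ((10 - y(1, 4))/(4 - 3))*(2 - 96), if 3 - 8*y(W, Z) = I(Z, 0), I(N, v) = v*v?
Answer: -3619/4 ≈ -904.75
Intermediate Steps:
I(N, v) = v**2
y(W, Z) = 3/8 (y(W, Z) = 3/8 - 1/8*0**2 = 3/8 - 1/8*0 = 3/8 + 0 = 3/8)
((10 - y(1, 4))/(4 - 3))*(2 - 96) = ((10 - 1*3/8)/(4 - 3))*(2 - 96) = ((10 - 3/8)/1)*(-94) = ((77/8)*1)*(-94) = (77/8)*(-94) = -3619/4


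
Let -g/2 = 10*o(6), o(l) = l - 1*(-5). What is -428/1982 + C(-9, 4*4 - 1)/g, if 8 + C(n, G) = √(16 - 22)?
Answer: -9788/54505 - I*√6/220 ≈ -0.17958 - 0.011134*I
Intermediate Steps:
o(l) = 5 + l (o(l) = l + 5 = 5 + l)
g = -220 (g = -20*(5 + 6) = -20*11 = -2*110 = -220)
C(n, G) = -8 + I*√6 (C(n, G) = -8 + √(16 - 22) = -8 + √(-6) = -8 + I*√6)
-428/1982 + C(-9, 4*4 - 1)/g = -428/1982 + (-8 + I*√6)/(-220) = -428*1/1982 + (-8 + I*√6)*(-1/220) = -214/991 + (2/55 - I*√6/220) = -9788/54505 - I*√6/220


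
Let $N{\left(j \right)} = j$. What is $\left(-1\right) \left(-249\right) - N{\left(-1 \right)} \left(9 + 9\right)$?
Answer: $267$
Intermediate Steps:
$\left(-1\right) \left(-249\right) - N{\left(-1 \right)} \left(9 + 9\right) = \left(-1\right) \left(-249\right) - - (9 + 9) = 249 - \left(-1\right) 18 = 249 - -18 = 249 + 18 = 267$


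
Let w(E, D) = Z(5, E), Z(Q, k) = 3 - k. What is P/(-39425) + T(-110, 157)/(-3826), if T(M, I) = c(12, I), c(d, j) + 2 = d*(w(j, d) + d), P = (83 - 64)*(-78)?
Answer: 1919189/3969475 ≈ 0.48349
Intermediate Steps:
w(E, D) = 3 - E
P = -1482 (P = 19*(-78) = -1482)
c(d, j) = -2 + d*(3 + d - j) (c(d, j) = -2 + d*((3 - j) + d) = -2 + d*(3 + d - j))
T(M, I) = 178 - 12*I (T(M, I) = -2 + 12² - 1*12*(-3 + I) = -2 + 144 + (36 - 12*I) = 178 - 12*I)
P/(-39425) + T(-110, 157)/(-3826) = -1482/(-39425) + (178 - 12*157)/(-3826) = -1482*(-1/39425) + (178 - 1884)*(-1/3826) = 78/2075 - 1706*(-1/3826) = 78/2075 + 853/1913 = 1919189/3969475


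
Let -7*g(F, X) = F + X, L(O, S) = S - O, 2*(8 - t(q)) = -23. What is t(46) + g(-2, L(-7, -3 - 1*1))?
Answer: 271/14 ≈ 19.357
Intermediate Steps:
t(q) = 39/2 (t(q) = 8 - ½*(-23) = 8 + 23/2 = 39/2)
g(F, X) = -F/7 - X/7 (g(F, X) = -(F + X)/7 = -F/7 - X/7)
t(46) + g(-2, L(-7, -3 - 1*1)) = 39/2 + (-⅐*(-2) - ((-3 - 1*1) - 1*(-7))/7) = 39/2 + (2/7 - ((-3 - 1) + 7)/7) = 39/2 + (2/7 - (-4 + 7)/7) = 39/2 + (2/7 - ⅐*3) = 39/2 + (2/7 - 3/7) = 39/2 - ⅐ = 271/14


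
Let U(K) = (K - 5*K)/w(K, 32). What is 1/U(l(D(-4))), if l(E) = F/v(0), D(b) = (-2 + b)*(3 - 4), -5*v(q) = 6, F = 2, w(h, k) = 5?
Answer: ¾ ≈ 0.75000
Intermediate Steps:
v(q) = -6/5 (v(q) = -⅕*6 = -6/5)
D(b) = 2 - b (D(b) = (-2 + b)*(-1) = 2 - b)
l(E) = -5/3 (l(E) = 2/(-6/5) = 2*(-⅚) = -5/3)
U(K) = -4*K/5 (U(K) = (K - 5*K)/5 = -4*K*(⅕) = -4*K/5)
1/U(l(D(-4))) = 1/(-⅘*(-5/3)) = 1/(4/3) = ¾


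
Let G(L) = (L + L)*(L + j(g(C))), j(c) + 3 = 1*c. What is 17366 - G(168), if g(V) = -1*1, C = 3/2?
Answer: -37738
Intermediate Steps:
C = 3/2 (C = 3*(½) = 3/2 ≈ 1.5000)
g(V) = -1
j(c) = -3 + c (j(c) = -3 + 1*c = -3 + c)
G(L) = 2*L*(-4 + L) (G(L) = (L + L)*(L + (-3 - 1)) = (2*L)*(L - 4) = (2*L)*(-4 + L) = 2*L*(-4 + L))
17366 - G(168) = 17366 - 2*168*(-4 + 168) = 17366 - 2*168*164 = 17366 - 1*55104 = 17366 - 55104 = -37738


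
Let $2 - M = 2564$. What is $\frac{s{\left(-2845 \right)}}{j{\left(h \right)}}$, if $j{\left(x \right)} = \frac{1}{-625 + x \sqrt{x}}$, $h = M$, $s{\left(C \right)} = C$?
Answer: $1778125 + 7288890 i \sqrt{2562} \approx 1.7781 \cdot 10^{6} + 3.6894 \cdot 10^{8} i$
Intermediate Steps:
$M = -2562$ ($M = 2 - 2564 = -2562$)
$h = -2562$
$j{\left(x \right)} = \frac{1}{-625 + x^{\frac{3}{2}}}$
$\frac{s{\left(-2845 \right)}}{j{\left(h \right)}} = - \frac{2845}{\frac{1}{-625 + \left(-2562\right)^{\frac{3}{2}}}} = - \frac{2845}{\frac{1}{-625 - 2562 i \sqrt{2562}}} = - 2845 \left(-625 - 2562 i \sqrt{2562}\right) = 1778125 + 7288890 i \sqrt{2562}$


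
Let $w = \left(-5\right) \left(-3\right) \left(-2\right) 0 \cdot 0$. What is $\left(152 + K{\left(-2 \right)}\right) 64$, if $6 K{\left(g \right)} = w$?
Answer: $9728$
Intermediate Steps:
$w = 0$ ($w = 15 \left(-2\right) 0 \cdot 0 = \left(-30\right) 0 \cdot 0 = 0 \cdot 0 = 0$)
$K{\left(g \right)} = 0$ ($K{\left(g \right)} = \frac{1}{6} \cdot 0 = 0$)
$\left(152 + K{\left(-2 \right)}\right) 64 = \left(152 + 0\right) 64 = 152 \cdot 64 = 9728$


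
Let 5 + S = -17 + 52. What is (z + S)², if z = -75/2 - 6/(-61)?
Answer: 815409/14884 ≈ 54.784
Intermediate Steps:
S = 30 (S = -5 + (-17 + 52) = -5 + 35 = 30)
z = -4563/122 (z = -75*½ - 6*(-1/61) = -75/2 + 6/61 = -4563/122 ≈ -37.402)
(z + S)² = (-4563/122 + 30)² = (-903/122)² = 815409/14884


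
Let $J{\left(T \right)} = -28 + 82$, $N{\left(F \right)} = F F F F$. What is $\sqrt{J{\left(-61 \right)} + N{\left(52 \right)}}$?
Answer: $\sqrt{7311670} \approx 2704.0$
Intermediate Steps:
$N{\left(F \right)} = F^{4}$ ($N{\left(F \right)} = F^{2} F^{2} = F^{4}$)
$J{\left(T \right)} = 54$
$\sqrt{J{\left(-61 \right)} + N{\left(52 \right)}} = \sqrt{54 + 52^{4}} = \sqrt{54 + 7311616} = \sqrt{7311670}$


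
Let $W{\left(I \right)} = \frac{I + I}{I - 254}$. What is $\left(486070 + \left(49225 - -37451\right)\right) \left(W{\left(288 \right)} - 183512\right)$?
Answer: $- \frac{1786633036336}{17} \approx -1.051 \cdot 10^{11}$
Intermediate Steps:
$W{\left(I \right)} = \frac{2 I}{-254 + I}$
$\left(486070 + \left(49225 - -37451\right)\right) \left(W{\left(288 \right)} - 183512\right) = \left(486070 + \left(49225 - -37451\right)\right) \left(2 \cdot 288 \frac{1}{-254 + 288} - 183512\right) = \left(486070 + \left(49225 + 37451\right)\right) \left(2 \cdot 288 \cdot \frac{1}{34} - 183512\right) = \left(486070 + 86676\right) \left(2 \cdot 288 \cdot \frac{1}{34} - 183512\right) = 572746 \left(\frac{288}{17} - 183512\right) = 572746 \left(- \frac{3119416}{17}\right) = - \frac{1786633036336}{17}$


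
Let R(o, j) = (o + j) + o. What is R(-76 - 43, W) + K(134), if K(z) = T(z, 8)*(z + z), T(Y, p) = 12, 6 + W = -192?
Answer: 2780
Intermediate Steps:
W = -198 (W = -6 - 192 = -198)
K(z) = 24*z (K(z) = 12*(z + z) = 12*(2*z) = 24*z)
R(o, j) = j + 2*o (R(o, j) = (j + o) + o = j + 2*o)
R(-76 - 43, W) + K(134) = (-198 + 2*(-76 - 43)) + 24*134 = (-198 + 2*(-119)) + 3216 = (-198 - 238) + 3216 = -436 + 3216 = 2780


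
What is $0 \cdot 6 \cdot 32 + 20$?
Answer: $20$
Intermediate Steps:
$0 \cdot 6 \cdot 32 + 20 = 0 \cdot 32 + 20 = 0 + 20 = 20$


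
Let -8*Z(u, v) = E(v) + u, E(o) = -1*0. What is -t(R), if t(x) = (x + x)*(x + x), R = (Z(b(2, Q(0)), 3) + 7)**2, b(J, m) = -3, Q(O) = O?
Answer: -12117361/1024 ≈ -11833.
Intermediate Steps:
E(o) = 0
Z(u, v) = -u/8 (Z(u, v) = -(0 + u)/8 = -u/8)
R = 3481/64 (R = (-1/8*(-3) + 7)**2 = (3/8 + 7)**2 = (59/8)**2 = 3481/64 ≈ 54.391)
t(x) = 4*x**2 (t(x) = (2*x)*(2*x) = 4*x**2)
-t(R) = -4*(3481/64)**2 = -4*12117361/4096 = -1*12117361/1024 = -12117361/1024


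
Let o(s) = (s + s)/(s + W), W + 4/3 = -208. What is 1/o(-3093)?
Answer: 9907/18558 ≈ 0.53384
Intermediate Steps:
W = -628/3 (W = -4/3 - 208 = -628/3 ≈ -209.33)
o(s) = 2*s/(-628/3 + s) (o(s) = (s + s)/(s - 628/3) = (2*s)/(-628/3 + s) = 2*s/(-628/3 + s))
1/o(-3093) = 1/(6*(-3093)/(-628 + 3*(-3093))) = 1/(6*(-3093)/(-628 - 9279)) = 1/(6*(-3093)/(-9907)) = 1/(6*(-3093)*(-1/9907)) = 1/(18558/9907) = 9907/18558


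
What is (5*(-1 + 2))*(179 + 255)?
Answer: 2170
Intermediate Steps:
(5*(-1 + 2))*(179 + 255) = (5*1)*434 = 5*434 = 2170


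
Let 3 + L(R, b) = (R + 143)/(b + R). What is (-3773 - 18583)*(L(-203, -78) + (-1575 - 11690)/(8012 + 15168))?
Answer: 24454563309/325679 ≈ 75088.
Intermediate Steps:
L(R, b) = -3 + (143 + R)/(R + b) (L(R, b) = -3 + (R + 143)/(b + R) = -3 + (143 + R)/(R + b))
(-3773 - 18583)*(L(-203, -78) + (-1575 - 11690)/(8012 + 15168)) = (-3773 - 18583)*((143 - 3*(-78) - 2*(-203))/(-203 - 78) + (-1575 - 11690)/(8012 + 15168)) = -22356*((143 + 234 + 406)/(-281) - 13265/23180) = -22356*(-1/281*783 - 13265*1/23180) = -22356*(-783/281 - 2653/4636) = -22356*(-4375481/1302716) = 24454563309/325679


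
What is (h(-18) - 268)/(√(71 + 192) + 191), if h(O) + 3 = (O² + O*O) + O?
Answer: 68569/36218 - 359*√263/36218 ≈ 1.7325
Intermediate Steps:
h(O) = -3 + O + 2*O² (h(O) = -3 + ((O² + O*O) + O) = -3 + ((O² + O²) + O) = -3 + (2*O² + O) = -3 + (O + 2*O²) = -3 + O + 2*O²)
(h(-18) - 268)/(√(71 + 192) + 191) = ((-3 - 18 + 2*(-18)²) - 268)/(√(71 + 192) + 191) = ((-3 - 18 + 2*324) - 268)/(√263 + 191) = ((-3 - 18 + 648) - 268)/(191 + √263) = (627 - 268)/(191 + √263) = 359/(191 + √263)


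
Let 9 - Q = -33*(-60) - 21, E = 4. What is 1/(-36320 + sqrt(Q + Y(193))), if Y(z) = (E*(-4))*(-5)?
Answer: -3632/131914427 - I*sqrt(1870)/1319144270 ≈ -2.7533e-5 - 3.2781e-8*I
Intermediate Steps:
Q = -1950 (Q = 9 - (-33*(-60) - 21) = 9 - (1980 - 21) = 9 - 1*1959 = 9 - 1959 = -1950)
Y(z) = 80 (Y(z) = (4*(-4))*(-5) = -16*(-5) = 80)
1/(-36320 + sqrt(Q + Y(193))) = 1/(-36320 + sqrt(-1950 + 80)) = 1/(-36320 + sqrt(-1870)) = 1/(-36320 + I*sqrt(1870))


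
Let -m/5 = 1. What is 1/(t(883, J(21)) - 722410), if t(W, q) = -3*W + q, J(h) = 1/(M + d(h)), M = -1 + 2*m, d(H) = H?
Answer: -10/7250589 ≈ -1.3792e-6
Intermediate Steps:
m = -5 (m = -5*1 = -5)
M = -11 (M = -1 + 2*(-5) = -1 - 10 = -11)
J(h) = 1/(-11 + h)
t(W, q) = q - 3*W
1/(t(883, J(21)) - 722410) = 1/((1/(-11 + 21) - 3*883) - 722410) = 1/((1/10 - 2649) - 722410) = 1/(-26489/10 - 722410) = 1/(-7250589/10) = -10/7250589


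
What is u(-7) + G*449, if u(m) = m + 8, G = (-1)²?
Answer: 450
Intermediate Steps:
G = 1
u(m) = 8 + m
u(-7) + G*449 = (8 - 7) + 1*449 = 1 + 449 = 450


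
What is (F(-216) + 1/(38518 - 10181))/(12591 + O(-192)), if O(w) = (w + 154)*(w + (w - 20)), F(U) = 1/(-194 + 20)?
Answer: -28163/137776817634 ≈ -2.0441e-7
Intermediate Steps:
F(U) = -1/174 (F(U) = 1/(-174) = -1/174)
O(w) = (-20 + 2*w)*(154 + w) (O(w) = (154 + w)*(w + (-20 + w)) = (154 + w)*(-20 + 2*w) = (-20 + 2*w)*(154 + w))
(F(-216) + 1/(38518 - 10181))/(12591 + O(-192)) = (-1/174 + 1/(38518 - 10181))/(12591 + (-3080 + 2*(-192)² + 288*(-192))) = (-1/174 + 1/28337)/(12591 + (-3080 + 2*36864 - 55296)) = (-1/174 + 1/28337)/(12591 + (-3080 + 73728 - 55296)) = -28163/(4930638*(12591 + 15352)) = -28163/4930638/27943 = -28163/4930638*1/27943 = -28163/137776817634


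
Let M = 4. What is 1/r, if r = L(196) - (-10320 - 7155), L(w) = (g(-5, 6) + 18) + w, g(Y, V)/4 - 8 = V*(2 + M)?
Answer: 1/17865 ≈ 5.5975e-5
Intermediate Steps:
g(Y, V) = 32 + 24*V (g(Y, V) = 32 + 4*(V*(2 + 4)) = 32 + 4*(V*6) = 32 + 4*(6*V) = 32 + 24*V)
L(w) = 194 + w (L(w) = ((32 + 24*6) + 18) + w = ((32 + 144) + 18) + w = (176 + 18) + w = 194 + w)
r = 17865 (r = (194 + 196) - (-10320 - 7155) = 390 - 1*(-17475) = 390 + 17475 = 17865)
1/r = 1/17865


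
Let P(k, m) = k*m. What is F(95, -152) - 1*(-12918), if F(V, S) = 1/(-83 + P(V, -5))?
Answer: 7208243/558 ≈ 12918.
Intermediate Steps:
F(V, S) = 1/(-83 - 5*V) (F(V, S) = 1/(-83 + V*(-5)) = 1/(-83 - 5*V))
F(95, -152) - 1*(-12918) = 1/(-83 - 5*95) - 1*(-12918) = 1/(-83 - 475) + 12918 = 1/(-558) + 12918 = -1/558 + 12918 = 7208243/558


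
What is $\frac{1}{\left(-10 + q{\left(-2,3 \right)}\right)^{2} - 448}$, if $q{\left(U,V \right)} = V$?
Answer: $- \frac{1}{399} \approx -0.0025063$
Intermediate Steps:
$\frac{1}{\left(-10 + q{\left(-2,3 \right)}\right)^{2} - 448} = \frac{1}{\left(-10 + 3\right)^{2} - 448} = \frac{1}{\left(-7\right)^{2} - 448} = \frac{1}{49 - 448} = \frac{1}{-399} = - \frac{1}{399}$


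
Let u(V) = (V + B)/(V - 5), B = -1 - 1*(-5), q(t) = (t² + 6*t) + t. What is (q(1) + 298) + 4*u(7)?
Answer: 328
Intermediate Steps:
q(t) = t² + 7*t
B = 4 (B = -1 + 5 = 4)
u(V) = (4 + V)/(-5 + V) (u(V) = (V + 4)/(V - 5) = (4 + V)/(-5 + V))
(q(1) + 298) + 4*u(7) = (1*(7 + 1) + 298) + 4*((4 + 7)/(-5 + 7)) = (1*8 + 298) + 4*(11/2) = (8 + 298) + 4*((½)*11) = 306 + 4*(11/2) = 306 + 22 = 328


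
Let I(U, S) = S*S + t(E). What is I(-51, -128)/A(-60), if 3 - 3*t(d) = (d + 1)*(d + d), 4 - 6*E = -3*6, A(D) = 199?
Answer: 442087/5373 ≈ 82.279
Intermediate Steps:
E = 11/3 (E = ⅔ - (-1)*6/2 = ⅔ - ⅙*(-18) = ⅔ + 3 = 11/3 ≈ 3.6667)
t(d) = 1 - 2*d*(1 + d)/3 (t(d) = 1 - (d + 1)*(d + d)/3 = 1 - (1 + d)*2*d/3 = 1 - 2*d*(1 + d)/3)
I(U, S) = -281/27 + S² (I(U, S) = S*S + (1 - ⅔*11/3 - 2*(11/3)²/3) = S² + (1 - 22/9 - ⅔*121/9) = S² + (1 - 22/9 - 242/27) = S² - 281/27 = -281/27 + S²)
I(-51, -128)/A(-60) = (-281/27 + (-128)²)/199 = (-281/27 + 16384)*(1/199) = (442087/27)*(1/199) = 442087/5373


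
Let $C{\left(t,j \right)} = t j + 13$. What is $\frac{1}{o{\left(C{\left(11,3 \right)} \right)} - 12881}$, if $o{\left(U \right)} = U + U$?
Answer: $- \frac{1}{12789} \approx -7.8192 \cdot 10^{-5}$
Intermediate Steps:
$C{\left(t,j \right)} = 13 + j t$ ($C{\left(t,j \right)} = j t + 13 = 13 + j t$)
$o{\left(U \right)} = 2 U$
$\frac{1}{o{\left(C{\left(11,3 \right)} \right)} - 12881} = \frac{1}{2 \left(13 + 3 \cdot 11\right) - 12881} = \frac{1}{2 \left(13 + 33\right) - 12881} = \frac{1}{2 \cdot 46 - 12881} = \frac{1}{92 - 12881} = \frac{1}{-12789} = - \frac{1}{12789}$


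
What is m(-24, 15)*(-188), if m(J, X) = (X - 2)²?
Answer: -31772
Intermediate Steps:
m(J, X) = (-2 + X)²
m(-24, 15)*(-188) = (-2 + 15)²*(-188) = 13²*(-188) = 169*(-188) = -31772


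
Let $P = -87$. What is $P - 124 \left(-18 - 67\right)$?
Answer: $10453$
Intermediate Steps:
$P - 124 \left(-18 - 67\right) = -87 - 124 \left(-18 - 67\right) = -87 - -10540 = -87 + 10540 = 10453$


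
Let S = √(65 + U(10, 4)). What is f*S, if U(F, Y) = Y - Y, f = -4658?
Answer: -4658*√65 ≈ -37554.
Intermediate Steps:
U(F, Y) = 0
S = √65 (S = √(65 + 0) = √65 ≈ 8.0623)
f*S = -4658*√65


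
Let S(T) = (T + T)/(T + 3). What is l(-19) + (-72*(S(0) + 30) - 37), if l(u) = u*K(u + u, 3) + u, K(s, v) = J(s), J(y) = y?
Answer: -1494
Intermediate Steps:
K(s, v) = s
S(T) = 2*T/(3 + T) (S(T) = (2*T)/(3 + T) = 2*T/(3 + T))
l(u) = u + 2*u² (l(u) = u*(u + u) + u = u*(2*u) + u = 2*u² + u = u + 2*u²)
l(-19) + (-72*(S(0) + 30) - 37) = -19*(1 + 2*(-19)) + (-72*(2*0/(3 + 0) + 30) - 37) = -19*(1 - 38) + (-72*(2*0/3 + 30) - 37) = -19*(-37) + (-72*(2*0*(⅓) + 30) - 37) = 703 + (-72*(0 + 30) - 37) = 703 + (-72*30 - 37) = 703 + (-2160 - 37) = 703 - 2197 = -1494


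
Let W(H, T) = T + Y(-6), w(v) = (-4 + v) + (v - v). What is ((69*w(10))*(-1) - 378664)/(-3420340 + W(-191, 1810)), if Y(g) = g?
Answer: 189539/1709268 ≈ 0.11089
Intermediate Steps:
w(v) = -4 + v (w(v) = (-4 + v) + 0 = -4 + v)
W(H, T) = -6 + T (W(H, T) = T - 6 = -6 + T)
((69*w(10))*(-1) - 378664)/(-3420340 + W(-191, 1810)) = ((69*(-4 + 10))*(-1) - 378664)/(-3420340 + (-6 + 1810)) = ((69*6)*(-1) - 378664)/(-3420340 + 1804) = (414*(-1) - 378664)/(-3418536) = (-414 - 378664)*(-1/3418536) = -379078*(-1/3418536) = 189539/1709268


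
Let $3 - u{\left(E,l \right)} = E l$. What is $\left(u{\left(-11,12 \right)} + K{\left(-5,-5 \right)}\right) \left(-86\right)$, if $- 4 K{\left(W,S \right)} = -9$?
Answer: $- \frac{23607}{2} \approx -11804.0$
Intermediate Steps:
$u{\left(E,l \right)} = 3 - E l$
$K{\left(W,S \right)} = \frac{9}{4}$ ($K{\left(W,S \right)} = \left(- \frac{1}{4}\right) \left(-9\right) = \frac{9}{4}$)
$\left(u{\left(-11,12 \right)} + K{\left(-5,-5 \right)}\right) \left(-86\right) = \left(\left(3 - \left(-11\right) 12\right) + \frac{9}{4}\right) \left(-86\right) = \left(\left(3 + 132\right) + \frac{9}{4}\right) \left(-86\right) = \left(135 + \frac{9}{4}\right) \left(-86\right) = \frac{549}{4} \left(-86\right) = - \frac{23607}{2}$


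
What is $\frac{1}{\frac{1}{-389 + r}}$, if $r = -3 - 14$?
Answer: $-406$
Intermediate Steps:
$r = -17$ ($r = -3 - 14 = -17$)
$\frac{1}{\frac{1}{-389 + r}} = \frac{1}{\frac{1}{-389 - 17}} = \frac{1}{\frac{1}{-406}} = \frac{1}{- \frac{1}{406}} = -406$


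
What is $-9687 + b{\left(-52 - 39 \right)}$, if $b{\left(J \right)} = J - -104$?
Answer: $-9674$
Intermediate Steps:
$b{\left(J \right)} = 104 + J$ ($b{\left(J \right)} = J + 104 = 104 + J$)
$-9687 + b{\left(-52 - 39 \right)} = -9687 + \left(104 - 91\right) = -9687 + 13 = -9674$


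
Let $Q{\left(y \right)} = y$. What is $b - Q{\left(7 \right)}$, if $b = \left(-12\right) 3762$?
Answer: $-45151$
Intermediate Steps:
$b = -45144$
$b - Q{\left(7 \right)} = -45144 - 7 = -45151$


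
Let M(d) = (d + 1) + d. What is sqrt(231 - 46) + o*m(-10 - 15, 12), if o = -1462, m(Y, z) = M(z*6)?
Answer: -211990 + sqrt(185) ≈ -2.1198e+5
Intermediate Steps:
M(d) = 1 + 2*d (M(d) = (1 + d) + d = 1 + 2*d)
m(Y, z) = 1 + 12*z (m(Y, z) = 1 + 2*(z*6) = 1 + 2*(6*z) = 1 + 12*z)
sqrt(231 - 46) + o*m(-10 - 15, 12) = sqrt(231 - 46) - 1462*(1 + 12*12) = sqrt(185) - 1462*(1 + 144) = sqrt(185) - 1462*145 = sqrt(185) - 211990 = -211990 + sqrt(185)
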